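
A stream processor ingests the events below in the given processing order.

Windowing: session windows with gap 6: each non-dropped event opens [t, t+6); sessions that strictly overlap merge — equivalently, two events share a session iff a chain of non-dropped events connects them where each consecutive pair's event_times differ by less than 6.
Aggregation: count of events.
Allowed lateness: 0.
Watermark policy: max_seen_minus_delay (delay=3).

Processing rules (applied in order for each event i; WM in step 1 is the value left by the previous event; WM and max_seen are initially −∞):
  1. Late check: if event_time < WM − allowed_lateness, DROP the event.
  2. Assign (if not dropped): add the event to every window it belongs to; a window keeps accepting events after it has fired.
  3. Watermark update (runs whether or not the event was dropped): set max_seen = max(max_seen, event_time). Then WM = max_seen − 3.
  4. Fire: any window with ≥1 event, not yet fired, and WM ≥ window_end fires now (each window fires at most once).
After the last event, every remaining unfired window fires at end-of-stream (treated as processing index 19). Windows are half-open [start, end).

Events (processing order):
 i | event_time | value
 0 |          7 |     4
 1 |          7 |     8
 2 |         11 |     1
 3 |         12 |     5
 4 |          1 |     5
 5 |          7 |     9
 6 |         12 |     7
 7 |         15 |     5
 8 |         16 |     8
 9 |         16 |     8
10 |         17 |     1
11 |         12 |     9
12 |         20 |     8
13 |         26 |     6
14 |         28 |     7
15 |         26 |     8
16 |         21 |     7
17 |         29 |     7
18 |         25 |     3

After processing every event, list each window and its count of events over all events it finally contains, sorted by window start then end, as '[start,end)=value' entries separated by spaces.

[7,26)=10 [26,35)=4

i=0 t=7 v=4: → [7,13); WM=4
i=1 t=7 v=8: → [7,13); WM=4
i=2 t=11 v=1: → [7,17); WM=8
i=3 t=12 v=5: → [7,18); WM=9
i=4 t=1 v=5: DROP (t<9-0); WM=9
i=5 t=7 v=9: DROP (t<9-0); WM=9
i=6 t=12 v=7: → [7,18); WM=9
i=7 t=15 v=5: → [7,21); WM=12
i=8 t=16 v=8: → [7,22); WM=13
i=9 t=16 v=8: → [7,22); WM=13
i=10 t=17 v=1: → [7,23); WM=14
i=11 t=12 v=9: DROP (t<14-0); WM=14
i=12 t=20 v=8: → [7,26); WM=17
i=13 t=26 v=6: → [26,32); WM=23
i=14 t=28 v=7: → [26,34); WM=25
i=15 t=26 v=8: → [26,34); WM=25
i=16 t=21 v=7: DROP (t<25-0); WM=25
i=17 t=29 v=7: → [26,35); WM=26
i=18 t=25 v=3: DROP (t<26-0); WM=26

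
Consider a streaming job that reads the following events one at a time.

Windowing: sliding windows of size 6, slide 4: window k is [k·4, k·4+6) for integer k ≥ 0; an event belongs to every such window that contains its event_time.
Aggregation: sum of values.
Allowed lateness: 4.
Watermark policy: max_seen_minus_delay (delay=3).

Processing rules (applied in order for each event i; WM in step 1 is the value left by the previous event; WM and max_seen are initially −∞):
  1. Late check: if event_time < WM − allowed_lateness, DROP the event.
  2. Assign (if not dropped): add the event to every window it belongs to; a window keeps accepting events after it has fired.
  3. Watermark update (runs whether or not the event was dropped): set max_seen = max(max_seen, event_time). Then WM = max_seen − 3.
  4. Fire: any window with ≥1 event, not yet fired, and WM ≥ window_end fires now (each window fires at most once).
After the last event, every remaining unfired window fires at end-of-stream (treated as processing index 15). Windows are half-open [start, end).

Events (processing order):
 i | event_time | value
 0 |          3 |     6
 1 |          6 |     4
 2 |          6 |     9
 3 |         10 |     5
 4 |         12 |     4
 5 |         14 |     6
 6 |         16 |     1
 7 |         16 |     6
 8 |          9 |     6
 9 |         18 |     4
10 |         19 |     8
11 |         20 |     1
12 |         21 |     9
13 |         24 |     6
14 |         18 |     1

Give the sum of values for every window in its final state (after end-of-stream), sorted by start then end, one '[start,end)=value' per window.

i=0 t=3 v=6: → [0,6); WM=0
i=1 t=6 v=4: → [4,10); WM=3
i=2 t=6 v=9: → [4,10); WM=3
i=3 t=10 v=5: → [8,14); WM=7; [0,6) fires=6
i=4 t=12 v=4: → [12,18),[8,14); WM=9
i=5 t=14 v=6: → [12,18); WM=11; [4,10) fires=13
i=6 t=16 v=1: → [16,22),[12,18); WM=13
i=7 t=16 v=6: → [16,22),[12,18); WM=13
i=8 t=9 v=6: → [8,14),[4,10); WM=13
i=9 t=18 v=4: → [16,22); WM=15; [8,14) fires=15
i=10 t=19 v=8: → [16,22); WM=16
i=11 t=20 v=1: → [20,26),[16,22); WM=17
i=12 t=21 v=9: → [20,26),[16,22); WM=18; [12,18) fires=17
i=13 t=24 v=6: → [24,30),[20,26); WM=21
i=14 t=18 v=1: → [16,22); WM=21

[0,6)=6 [4,10)=19 [8,14)=15 [12,18)=17 [16,22)=30 [20,26)=16 [24,30)=6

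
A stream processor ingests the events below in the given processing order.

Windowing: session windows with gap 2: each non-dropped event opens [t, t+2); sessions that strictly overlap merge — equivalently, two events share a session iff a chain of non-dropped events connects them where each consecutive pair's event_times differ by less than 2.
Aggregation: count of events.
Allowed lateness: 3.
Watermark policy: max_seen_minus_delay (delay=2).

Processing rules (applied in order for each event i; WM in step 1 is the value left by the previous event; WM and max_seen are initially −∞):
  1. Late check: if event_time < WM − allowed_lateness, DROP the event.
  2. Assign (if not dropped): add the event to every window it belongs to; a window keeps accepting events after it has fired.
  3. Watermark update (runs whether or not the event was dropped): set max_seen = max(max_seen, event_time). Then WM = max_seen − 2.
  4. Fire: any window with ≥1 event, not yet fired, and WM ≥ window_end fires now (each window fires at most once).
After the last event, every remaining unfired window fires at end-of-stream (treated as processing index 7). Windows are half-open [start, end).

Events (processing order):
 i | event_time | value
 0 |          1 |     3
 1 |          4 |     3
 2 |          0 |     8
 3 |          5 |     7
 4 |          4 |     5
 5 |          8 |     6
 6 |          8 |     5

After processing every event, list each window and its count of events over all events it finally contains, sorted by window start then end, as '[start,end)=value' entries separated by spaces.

[0,3)=2 [4,7)=3 [8,10)=2

i=0 t=1 v=3: → [1,3); WM=-1
i=1 t=4 v=3: → [4,6); WM=2
i=2 t=0 v=8: → [0,3); WM=2
i=3 t=5 v=7: → [4,7); WM=3
i=4 t=4 v=5: → [4,7); WM=3
i=5 t=8 v=6: → [8,10); WM=6
i=6 t=8 v=5: → [8,10); WM=6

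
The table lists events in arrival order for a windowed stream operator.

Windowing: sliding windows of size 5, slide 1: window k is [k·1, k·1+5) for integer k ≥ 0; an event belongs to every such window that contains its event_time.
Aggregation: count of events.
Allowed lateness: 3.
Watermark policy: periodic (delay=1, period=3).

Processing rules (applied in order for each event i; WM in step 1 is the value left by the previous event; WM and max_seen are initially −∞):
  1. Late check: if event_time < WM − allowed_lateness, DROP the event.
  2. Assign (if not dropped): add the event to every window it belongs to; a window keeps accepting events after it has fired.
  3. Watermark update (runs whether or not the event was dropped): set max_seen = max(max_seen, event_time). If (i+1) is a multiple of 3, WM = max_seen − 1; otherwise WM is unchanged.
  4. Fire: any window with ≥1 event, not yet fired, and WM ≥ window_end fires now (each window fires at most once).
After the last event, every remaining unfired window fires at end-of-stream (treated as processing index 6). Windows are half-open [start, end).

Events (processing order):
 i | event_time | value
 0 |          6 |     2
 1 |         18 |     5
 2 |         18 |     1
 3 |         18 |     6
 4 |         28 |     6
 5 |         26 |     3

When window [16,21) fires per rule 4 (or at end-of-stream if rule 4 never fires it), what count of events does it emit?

3

i=0 t=6 v=2: → [6,11),[5,10),[4,9),[3,8),[2,7); WM=−∞
i=1 t=18 v=5: → [18,23),[17,22),[16,21),[15,20),[14,19); WM=−∞
i=2 t=18 v=1: → [18,23),[17,22),[16,21),[15,20),[14,19); WM=17; [2,7) fires=1 [3,8) fires=1 [4,9) fires=1 [5,10) fires=1 [6,11) fires=1
i=3 t=18 v=6: → [18,23),[17,22),[16,21),[15,20),[14,19); WM=17
i=4 t=28 v=6: → [28,33),[27,32),[26,31),[25,30),[24,29); WM=17
i=5 t=26 v=3: → [26,31),[25,30),[24,29),[23,28),[22,27); WM=27; [14,19) fires=3 [15,20) fires=3 [16,21) fires=3 [17,22) fires=3 [18,23) fires=3 [22,27) fires=1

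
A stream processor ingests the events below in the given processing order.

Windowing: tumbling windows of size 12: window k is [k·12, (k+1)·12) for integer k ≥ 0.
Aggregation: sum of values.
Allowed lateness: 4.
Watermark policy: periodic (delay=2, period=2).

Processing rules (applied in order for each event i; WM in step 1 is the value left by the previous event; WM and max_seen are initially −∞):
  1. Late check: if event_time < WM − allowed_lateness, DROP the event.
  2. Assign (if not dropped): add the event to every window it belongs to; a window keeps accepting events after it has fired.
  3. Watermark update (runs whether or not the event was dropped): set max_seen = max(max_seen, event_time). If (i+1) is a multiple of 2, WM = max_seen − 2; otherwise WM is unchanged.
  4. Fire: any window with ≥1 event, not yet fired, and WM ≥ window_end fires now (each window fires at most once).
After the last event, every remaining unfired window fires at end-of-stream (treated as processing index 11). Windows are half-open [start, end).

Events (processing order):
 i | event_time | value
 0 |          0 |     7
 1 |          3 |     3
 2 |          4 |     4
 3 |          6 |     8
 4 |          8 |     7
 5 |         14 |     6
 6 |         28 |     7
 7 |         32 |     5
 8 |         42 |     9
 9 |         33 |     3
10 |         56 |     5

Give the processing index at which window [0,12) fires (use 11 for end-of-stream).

i=0 t=0 v=7: → [0,12); WM=−∞
i=1 t=3 v=3: → [0,12); WM=1
i=2 t=4 v=4: → [0,12); WM=1
i=3 t=6 v=8: → [0,12); WM=4
i=4 t=8 v=7: → [0,12); WM=4
i=5 t=14 v=6: → [12,24); WM=12; [0,12) fires=29
i=6 t=28 v=7: → [24,36); WM=12
i=7 t=32 v=5: → [24,36); WM=30; [12,24) fires=6
i=8 t=42 v=9: → [36,48); WM=30
i=9 t=33 v=3: → [24,36); WM=40; [24,36) fires=15
i=10 t=56 v=5: → [48,60); WM=40

5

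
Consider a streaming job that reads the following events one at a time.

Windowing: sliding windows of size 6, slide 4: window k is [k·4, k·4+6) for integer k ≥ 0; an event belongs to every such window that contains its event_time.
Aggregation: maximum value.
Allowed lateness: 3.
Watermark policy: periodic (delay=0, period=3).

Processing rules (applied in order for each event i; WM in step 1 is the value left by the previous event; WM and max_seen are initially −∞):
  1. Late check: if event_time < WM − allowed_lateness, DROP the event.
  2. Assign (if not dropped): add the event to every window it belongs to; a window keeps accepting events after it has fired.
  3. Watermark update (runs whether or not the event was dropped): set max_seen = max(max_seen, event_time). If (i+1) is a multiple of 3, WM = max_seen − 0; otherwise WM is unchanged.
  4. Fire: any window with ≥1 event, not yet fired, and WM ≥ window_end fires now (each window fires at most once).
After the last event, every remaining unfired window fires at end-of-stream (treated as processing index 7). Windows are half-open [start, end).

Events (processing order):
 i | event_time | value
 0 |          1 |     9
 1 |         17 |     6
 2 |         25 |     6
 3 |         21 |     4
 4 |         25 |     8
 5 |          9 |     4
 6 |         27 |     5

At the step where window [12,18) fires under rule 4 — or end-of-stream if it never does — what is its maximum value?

6

i=0 t=1 v=9: → [0,6); WM=−∞
i=1 t=17 v=6: → [16,22),[12,18); WM=−∞
i=2 t=25 v=6: → [24,30),[20,26); WM=25; [0,6) fires=9 [12,18) fires=6 [16,22) fires=6
i=3 t=21 v=4: DROP (t<25-3); WM=25
i=4 t=25 v=8: → [24,30),[20,26); WM=25
i=5 t=9 v=4: DROP (t<25-3); WM=25
i=6 t=27 v=5: → [24,30); WM=25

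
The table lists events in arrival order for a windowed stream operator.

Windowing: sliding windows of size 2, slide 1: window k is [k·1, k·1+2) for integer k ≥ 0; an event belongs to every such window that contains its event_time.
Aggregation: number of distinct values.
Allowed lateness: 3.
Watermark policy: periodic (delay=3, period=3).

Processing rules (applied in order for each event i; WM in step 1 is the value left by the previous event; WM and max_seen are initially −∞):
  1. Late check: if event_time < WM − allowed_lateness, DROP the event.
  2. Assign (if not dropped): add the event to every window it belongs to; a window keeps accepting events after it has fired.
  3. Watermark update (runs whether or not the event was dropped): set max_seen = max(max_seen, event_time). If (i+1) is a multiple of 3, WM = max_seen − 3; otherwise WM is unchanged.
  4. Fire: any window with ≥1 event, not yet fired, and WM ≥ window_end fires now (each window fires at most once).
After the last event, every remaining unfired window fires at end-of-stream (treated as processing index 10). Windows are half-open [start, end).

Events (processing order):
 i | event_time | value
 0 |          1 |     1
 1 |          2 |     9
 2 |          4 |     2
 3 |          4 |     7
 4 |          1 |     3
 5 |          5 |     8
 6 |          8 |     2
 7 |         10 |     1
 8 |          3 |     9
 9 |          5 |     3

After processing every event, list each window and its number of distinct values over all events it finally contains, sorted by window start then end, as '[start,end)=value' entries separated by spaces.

[0,2)=2 [1,3)=3 [2,4)=1 [3,5)=3 [4,6)=4 [5,7)=2 [7,9)=1 [8,10)=1 [9,11)=1 [10,12)=1

i=0 t=1 v=1: → [1,3),[0,2); WM=−∞
i=1 t=2 v=9: → [2,4),[1,3); WM=−∞
i=2 t=4 v=2: → [4,6),[3,5); WM=1
i=3 t=4 v=7: → [4,6),[3,5); WM=1
i=4 t=1 v=3: → [1,3),[0,2); WM=1
i=5 t=5 v=8: → [5,7),[4,6); WM=2; [0,2) fires=2
i=6 t=8 v=2: → [8,10),[7,9); WM=2
i=7 t=10 v=1: → [10,12),[9,11); WM=2
i=8 t=3 v=9: → [3,5),[2,4); WM=7; [1,3) fires=3 [2,4) fires=1 [3,5) fires=3 [4,6) fires=3 [5,7) fires=1
i=9 t=5 v=3: → [5,7),[4,6); WM=7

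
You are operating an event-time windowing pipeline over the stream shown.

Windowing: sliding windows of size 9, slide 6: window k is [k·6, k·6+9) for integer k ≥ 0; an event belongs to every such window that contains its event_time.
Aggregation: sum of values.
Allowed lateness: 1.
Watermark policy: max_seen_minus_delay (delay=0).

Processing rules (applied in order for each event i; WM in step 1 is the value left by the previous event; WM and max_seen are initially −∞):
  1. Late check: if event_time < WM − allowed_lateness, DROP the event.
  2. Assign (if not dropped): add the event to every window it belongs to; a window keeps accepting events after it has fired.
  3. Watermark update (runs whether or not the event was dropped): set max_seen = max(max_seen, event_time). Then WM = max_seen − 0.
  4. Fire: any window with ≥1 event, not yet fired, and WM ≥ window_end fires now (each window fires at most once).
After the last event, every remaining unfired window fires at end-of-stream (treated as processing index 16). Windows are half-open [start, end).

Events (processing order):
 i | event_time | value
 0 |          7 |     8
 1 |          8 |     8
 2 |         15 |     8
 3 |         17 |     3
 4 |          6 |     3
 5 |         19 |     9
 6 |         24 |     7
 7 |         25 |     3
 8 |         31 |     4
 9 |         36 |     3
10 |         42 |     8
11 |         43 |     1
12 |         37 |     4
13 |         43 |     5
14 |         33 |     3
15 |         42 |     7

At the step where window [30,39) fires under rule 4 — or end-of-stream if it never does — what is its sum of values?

i=0 t=7 v=8: → [6,15),[0,9); WM=7
i=1 t=8 v=8: → [6,15),[0,9); WM=8
i=2 t=15 v=8: → [12,21); WM=15; [0,9) fires=16 [6,15) fires=16
i=3 t=17 v=3: → [12,21); WM=17
i=4 t=6 v=3: DROP (t<17-1); WM=17
i=5 t=19 v=9: → [18,27),[12,21); WM=19
i=6 t=24 v=7: → [24,33),[18,27); WM=24; [12,21) fires=20
i=7 t=25 v=3: → [24,33),[18,27); WM=25
i=8 t=31 v=4: → [30,39),[24,33); WM=31; [18,27) fires=19
i=9 t=36 v=3: → [36,45),[30,39); WM=36; [24,33) fires=14
i=10 t=42 v=8: → [42,51),[36,45); WM=42; [30,39) fires=7
i=11 t=43 v=1: → [42,51),[36,45); WM=43
i=12 t=37 v=4: DROP (t<43-1); WM=43
i=13 t=43 v=5: → [42,51),[36,45); WM=43
i=14 t=33 v=3: DROP (t<43-1); WM=43
i=15 t=42 v=7: → [42,51),[36,45); WM=43

7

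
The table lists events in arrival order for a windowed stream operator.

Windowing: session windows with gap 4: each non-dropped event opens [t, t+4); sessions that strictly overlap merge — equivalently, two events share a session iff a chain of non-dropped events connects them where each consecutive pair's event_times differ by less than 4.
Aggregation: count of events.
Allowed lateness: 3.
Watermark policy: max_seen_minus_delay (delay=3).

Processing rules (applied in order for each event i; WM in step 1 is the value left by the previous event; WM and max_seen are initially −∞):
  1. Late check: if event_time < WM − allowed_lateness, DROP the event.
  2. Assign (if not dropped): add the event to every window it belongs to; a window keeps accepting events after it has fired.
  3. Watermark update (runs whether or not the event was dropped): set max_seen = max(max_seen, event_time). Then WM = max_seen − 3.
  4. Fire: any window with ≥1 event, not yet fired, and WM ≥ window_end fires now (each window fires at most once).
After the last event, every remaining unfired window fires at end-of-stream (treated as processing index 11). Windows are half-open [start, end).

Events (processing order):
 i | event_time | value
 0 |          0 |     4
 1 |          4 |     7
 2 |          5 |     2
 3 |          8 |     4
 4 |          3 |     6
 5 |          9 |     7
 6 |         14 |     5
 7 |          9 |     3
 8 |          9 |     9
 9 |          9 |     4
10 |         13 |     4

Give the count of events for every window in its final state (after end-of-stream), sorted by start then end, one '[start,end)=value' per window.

[0,13)=9 [13,18)=2

i=0 t=0 v=4: → [0,4); WM=-3
i=1 t=4 v=7: → [4,8); WM=1
i=2 t=5 v=2: → [4,9); WM=2
i=3 t=8 v=4: → [4,12); WM=5
i=4 t=3 v=6: → [0,12); WM=5
i=5 t=9 v=7: → [0,13); WM=6
i=6 t=14 v=5: → [14,18); WM=11
i=7 t=9 v=3: → [0,13); WM=11
i=8 t=9 v=9: → [0,13); WM=11
i=9 t=9 v=4: → [0,13); WM=11
i=10 t=13 v=4: → [13,18); WM=11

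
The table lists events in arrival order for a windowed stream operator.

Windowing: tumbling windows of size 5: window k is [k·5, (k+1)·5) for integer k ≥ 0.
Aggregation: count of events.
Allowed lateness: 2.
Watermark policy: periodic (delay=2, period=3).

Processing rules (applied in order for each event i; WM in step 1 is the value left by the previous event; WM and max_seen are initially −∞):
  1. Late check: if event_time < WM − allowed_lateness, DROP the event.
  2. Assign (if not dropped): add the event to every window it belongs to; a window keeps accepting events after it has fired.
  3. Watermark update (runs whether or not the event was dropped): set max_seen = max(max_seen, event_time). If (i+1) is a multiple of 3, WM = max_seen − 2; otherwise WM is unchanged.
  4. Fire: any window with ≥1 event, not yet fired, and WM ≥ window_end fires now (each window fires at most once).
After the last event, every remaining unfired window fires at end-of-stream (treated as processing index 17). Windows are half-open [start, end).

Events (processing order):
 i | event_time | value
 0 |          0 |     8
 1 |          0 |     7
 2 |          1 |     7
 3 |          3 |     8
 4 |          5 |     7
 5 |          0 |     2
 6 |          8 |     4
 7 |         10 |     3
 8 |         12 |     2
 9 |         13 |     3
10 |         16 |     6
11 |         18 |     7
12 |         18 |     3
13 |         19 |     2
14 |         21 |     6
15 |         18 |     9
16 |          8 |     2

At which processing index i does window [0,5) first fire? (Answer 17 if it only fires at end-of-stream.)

i=0 t=0 v=8: → [0,5); WM=−∞
i=1 t=0 v=7: → [0,5); WM=−∞
i=2 t=1 v=7: → [0,5); WM=-1
i=3 t=3 v=8: → [0,5); WM=-1
i=4 t=5 v=7: → [5,10); WM=-1
i=5 t=0 v=2: → [0,5); WM=3
i=6 t=8 v=4: → [5,10); WM=3
i=7 t=10 v=3: → [10,15); WM=3
i=8 t=12 v=2: → [10,15); WM=10; [0,5) fires=5 [5,10) fires=2
i=9 t=13 v=3: → [10,15); WM=10
i=10 t=16 v=6: → [15,20); WM=10
i=11 t=18 v=7: → [15,20); WM=16; [10,15) fires=3
i=12 t=18 v=3: → [15,20); WM=16
i=13 t=19 v=2: → [15,20); WM=16
i=14 t=21 v=6: → [20,25); WM=19
i=15 t=18 v=9: → [15,20); WM=19
i=16 t=8 v=2: DROP (t<19-2); WM=19

8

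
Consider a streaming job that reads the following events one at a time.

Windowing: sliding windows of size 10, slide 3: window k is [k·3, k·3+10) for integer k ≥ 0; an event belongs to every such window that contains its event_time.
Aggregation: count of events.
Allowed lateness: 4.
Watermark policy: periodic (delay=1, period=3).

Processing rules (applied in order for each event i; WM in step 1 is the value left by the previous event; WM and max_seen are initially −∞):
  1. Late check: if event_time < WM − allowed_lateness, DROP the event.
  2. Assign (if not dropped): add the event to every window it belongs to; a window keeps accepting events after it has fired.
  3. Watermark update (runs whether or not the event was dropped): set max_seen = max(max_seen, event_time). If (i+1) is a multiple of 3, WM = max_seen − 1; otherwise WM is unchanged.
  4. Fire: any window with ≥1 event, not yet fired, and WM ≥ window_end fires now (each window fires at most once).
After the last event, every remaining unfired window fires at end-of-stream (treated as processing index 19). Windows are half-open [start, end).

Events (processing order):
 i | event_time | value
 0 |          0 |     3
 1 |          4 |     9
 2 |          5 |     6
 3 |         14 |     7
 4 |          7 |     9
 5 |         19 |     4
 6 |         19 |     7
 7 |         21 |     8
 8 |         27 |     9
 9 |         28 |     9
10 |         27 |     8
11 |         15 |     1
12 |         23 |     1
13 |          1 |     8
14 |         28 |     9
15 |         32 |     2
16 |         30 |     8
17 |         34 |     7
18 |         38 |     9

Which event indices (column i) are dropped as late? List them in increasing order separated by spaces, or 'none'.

i=0 t=0 v=3: → [0,10); WM=−∞
i=1 t=4 v=9: → [3,13),[0,10); WM=−∞
i=2 t=5 v=6: → [3,13),[0,10); WM=4
i=3 t=14 v=7: → [12,22),[9,19),[6,16); WM=4
i=4 t=7 v=9: → [6,16),[3,13),[0,10); WM=4
i=5 t=19 v=4: → [18,28),[15,25),[12,22); WM=18; [0,10) fires=4 [3,13) fires=3 [6,16) fires=2
i=6 t=19 v=7: → [18,28),[15,25),[12,22); WM=18
i=7 t=21 v=8: → [21,31),[18,28),[15,25),[12,22); WM=18
i=8 t=27 v=9: → [27,37),[24,34),[21,31),[18,28); WM=26; [9,19) fires=1 [12,22) fires=4 [15,25) fires=3
i=9 t=28 v=9: → [27,37),[24,34),[21,31); WM=26
i=10 t=27 v=8: → [27,37),[24,34),[21,31),[18,28); WM=26
i=11 t=15 v=1: DROP (t<26-4); WM=27
i=12 t=23 v=1: → [21,31),[18,28),[15,25); WM=27
i=13 t=1 v=8: DROP (t<27-4); WM=27
i=14 t=28 v=9: → [27,37),[24,34),[21,31); WM=27
i=15 t=32 v=2: → [30,40),[27,37),[24,34); WM=27
i=16 t=30 v=8: → [30,40),[27,37),[24,34),[21,31); WM=27
i=17 t=34 v=7: → [33,43),[30,40),[27,37); WM=33; [18,28) fires=6 [21,31) fires=7
i=18 t=38 v=9: → [36,46),[33,43),[30,40); WM=33

11 13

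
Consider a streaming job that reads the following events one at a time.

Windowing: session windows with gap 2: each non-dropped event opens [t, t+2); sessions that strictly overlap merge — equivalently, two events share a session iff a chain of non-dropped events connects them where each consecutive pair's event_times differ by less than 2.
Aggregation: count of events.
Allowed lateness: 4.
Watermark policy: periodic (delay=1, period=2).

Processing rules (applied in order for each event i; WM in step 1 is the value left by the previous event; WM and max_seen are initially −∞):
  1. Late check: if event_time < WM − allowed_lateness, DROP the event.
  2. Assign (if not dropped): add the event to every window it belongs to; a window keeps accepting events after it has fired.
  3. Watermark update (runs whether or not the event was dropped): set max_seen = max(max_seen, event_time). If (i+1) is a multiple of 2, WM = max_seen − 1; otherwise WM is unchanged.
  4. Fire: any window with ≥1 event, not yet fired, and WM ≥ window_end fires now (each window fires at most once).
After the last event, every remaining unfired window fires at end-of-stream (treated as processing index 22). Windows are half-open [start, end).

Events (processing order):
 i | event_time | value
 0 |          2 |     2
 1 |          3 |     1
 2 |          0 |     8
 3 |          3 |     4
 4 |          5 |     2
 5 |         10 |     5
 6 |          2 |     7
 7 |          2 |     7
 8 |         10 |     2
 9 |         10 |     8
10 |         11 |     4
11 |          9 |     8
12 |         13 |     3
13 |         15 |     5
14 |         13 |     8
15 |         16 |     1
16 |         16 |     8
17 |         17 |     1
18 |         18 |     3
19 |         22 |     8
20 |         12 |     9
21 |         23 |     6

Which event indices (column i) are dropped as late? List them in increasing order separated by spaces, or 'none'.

i=0 t=2 v=2: → [2,4); WM=−∞
i=1 t=3 v=1: → [2,5); WM=2
i=2 t=0 v=8: → [0,2); WM=2
i=3 t=3 v=4: → [2,5); WM=2
i=4 t=5 v=2: → [5,7); WM=2
i=5 t=10 v=5: → [10,12); WM=9
i=6 t=2 v=7: DROP (t<9-4); WM=9
i=7 t=2 v=7: DROP (t<9-4); WM=9
i=8 t=10 v=2: → [10,12); WM=9
i=9 t=10 v=8: → [10,12); WM=9
i=10 t=11 v=4: → [10,13); WM=9
i=11 t=9 v=8: → [9,13); WM=10
i=12 t=13 v=3: → [13,15); WM=10
i=13 t=15 v=5: → [15,17); WM=14
i=14 t=13 v=8: → [13,15); WM=14
i=15 t=16 v=1: → [15,18); WM=15
i=16 t=16 v=8: → [15,18); WM=15
i=17 t=17 v=1: → [15,19); WM=16
i=18 t=18 v=3: → [15,20); WM=16
i=19 t=22 v=8: → [22,24); WM=21
i=20 t=12 v=9: DROP (t<21-4); WM=21
i=21 t=23 v=6: → [22,25); WM=22

6 7 20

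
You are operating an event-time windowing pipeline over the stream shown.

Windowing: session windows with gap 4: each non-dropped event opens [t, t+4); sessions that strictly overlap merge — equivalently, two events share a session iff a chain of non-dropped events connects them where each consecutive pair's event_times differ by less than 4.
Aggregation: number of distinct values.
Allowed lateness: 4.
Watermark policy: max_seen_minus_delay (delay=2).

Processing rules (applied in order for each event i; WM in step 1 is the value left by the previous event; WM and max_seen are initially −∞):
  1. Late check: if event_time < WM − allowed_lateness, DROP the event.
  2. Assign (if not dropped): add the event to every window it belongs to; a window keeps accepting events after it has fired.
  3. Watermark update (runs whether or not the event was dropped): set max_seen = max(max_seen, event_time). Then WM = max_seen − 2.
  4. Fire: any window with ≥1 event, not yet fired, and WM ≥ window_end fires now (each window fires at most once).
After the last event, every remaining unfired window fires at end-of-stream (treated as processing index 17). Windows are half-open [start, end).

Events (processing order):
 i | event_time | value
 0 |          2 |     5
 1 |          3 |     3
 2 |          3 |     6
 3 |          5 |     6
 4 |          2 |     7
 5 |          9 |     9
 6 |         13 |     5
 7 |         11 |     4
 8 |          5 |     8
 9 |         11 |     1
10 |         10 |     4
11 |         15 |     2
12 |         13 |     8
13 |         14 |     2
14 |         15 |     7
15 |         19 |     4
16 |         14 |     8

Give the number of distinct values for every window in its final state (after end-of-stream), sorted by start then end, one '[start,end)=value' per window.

i=0 t=2 v=5: → [2,6); WM=0
i=1 t=3 v=3: → [2,7); WM=1
i=2 t=3 v=6: → [2,7); WM=1
i=3 t=5 v=6: → [2,9); WM=3
i=4 t=2 v=7: → [2,9); WM=3
i=5 t=9 v=9: → [9,13); WM=7
i=6 t=13 v=5: → [13,17); WM=11
i=7 t=11 v=4: → [9,17); WM=11
i=8 t=5 v=8: DROP (t<11-4); WM=11
i=9 t=11 v=1: → [9,17); WM=11
i=10 t=10 v=4: → [9,17); WM=11
i=11 t=15 v=2: → [9,19); WM=13
i=12 t=13 v=8: → [9,19); WM=13
i=13 t=14 v=2: → [9,19); WM=13
i=14 t=15 v=7: → [9,19); WM=13
i=15 t=19 v=4: → [19,23); WM=17
i=16 t=14 v=8: → [9,19); WM=17

[2,9)=4 [9,19)=7 [19,23)=1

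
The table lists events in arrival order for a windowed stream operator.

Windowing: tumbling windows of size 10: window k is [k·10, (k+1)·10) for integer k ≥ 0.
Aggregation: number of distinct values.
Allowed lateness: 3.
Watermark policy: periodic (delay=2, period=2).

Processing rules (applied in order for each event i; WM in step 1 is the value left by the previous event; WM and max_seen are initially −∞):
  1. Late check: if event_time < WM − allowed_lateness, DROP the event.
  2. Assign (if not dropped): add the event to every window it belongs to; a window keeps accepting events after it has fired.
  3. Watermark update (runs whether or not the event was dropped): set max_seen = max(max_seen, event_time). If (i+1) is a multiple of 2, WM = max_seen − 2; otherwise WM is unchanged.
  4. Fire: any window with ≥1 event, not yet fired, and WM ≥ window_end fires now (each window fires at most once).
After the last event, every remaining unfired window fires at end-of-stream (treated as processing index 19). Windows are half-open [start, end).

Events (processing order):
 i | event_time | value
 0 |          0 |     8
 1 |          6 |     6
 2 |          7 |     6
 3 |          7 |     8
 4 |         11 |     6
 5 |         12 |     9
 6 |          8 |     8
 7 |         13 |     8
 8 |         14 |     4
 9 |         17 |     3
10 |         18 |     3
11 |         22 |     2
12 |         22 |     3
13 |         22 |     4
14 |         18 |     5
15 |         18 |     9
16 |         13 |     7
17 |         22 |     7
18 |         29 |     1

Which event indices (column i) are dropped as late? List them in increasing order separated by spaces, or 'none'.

i=0 t=0 v=8: → [0,10); WM=−∞
i=1 t=6 v=6: → [0,10); WM=4
i=2 t=7 v=6: → [0,10); WM=4
i=3 t=7 v=8: → [0,10); WM=5
i=4 t=11 v=6: → [10,20); WM=5
i=5 t=12 v=9: → [10,20); WM=10; [0,10) fires=2
i=6 t=8 v=8: → [0,10); WM=10
i=7 t=13 v=8: → [10,20); WM=11
i=8 t=14 v=4: → [10,20); WM=11
i=9 t=17 v=3: → [10,20); WM=15
i=10 t=18 v=3: → [10,20); WM=15
i=11 t=22 v=2: → [20,30); WM=20; [10,20) fires=5
i=12 t=22 v=3: → [20,30); WM=20
i=13 t=22 v=4: → [20,30); WM=20
i=14 t=18 v=5: → [10,20); WM=20
i=15 t=18 v=9: → [10,20); WM=20
i=16 t=13 v=7: DROP (t<20-3); WM=20
i=17 t=22 v=7: → [20,30); WM=20
i=18 t=29 v=1: → [20,30); WM=20

16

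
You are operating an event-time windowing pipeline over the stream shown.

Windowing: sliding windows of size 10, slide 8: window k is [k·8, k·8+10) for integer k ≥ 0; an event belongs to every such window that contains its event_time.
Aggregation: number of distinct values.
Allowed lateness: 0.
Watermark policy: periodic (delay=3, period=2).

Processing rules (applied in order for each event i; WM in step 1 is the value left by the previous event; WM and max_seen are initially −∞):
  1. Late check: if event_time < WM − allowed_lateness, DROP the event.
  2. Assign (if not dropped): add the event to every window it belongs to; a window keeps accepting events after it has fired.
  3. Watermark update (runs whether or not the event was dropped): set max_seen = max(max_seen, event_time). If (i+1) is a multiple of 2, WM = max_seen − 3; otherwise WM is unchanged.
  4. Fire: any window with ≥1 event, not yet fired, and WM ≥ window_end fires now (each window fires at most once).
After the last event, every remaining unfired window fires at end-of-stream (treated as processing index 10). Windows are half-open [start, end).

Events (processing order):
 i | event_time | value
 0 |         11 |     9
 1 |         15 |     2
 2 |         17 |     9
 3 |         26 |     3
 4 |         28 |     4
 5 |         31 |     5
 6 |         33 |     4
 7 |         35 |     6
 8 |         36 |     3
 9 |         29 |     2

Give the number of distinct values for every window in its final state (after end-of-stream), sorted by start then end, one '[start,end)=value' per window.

i=0 t=11 v=9: → [8,18); WM=−∞
i=1 t=15 v=2: → [8,18); WM=12
i=2 t=17 v=9: → [16,26),[8,18); WM=12
i=3 t=26 v=3: → [24,34); WM=23; [8,18) fires=2
i=4 t=28 v=4: → [24,34); WM=23
i=5 t=31 v=5: → [24,34); WM=28; [16,26) fires=1
i=6 t=33 v=4: → [32,42),[24,34); WM=28
i=7 t=35 v=6: → [32,42); WM=32
i=8 t=36 v=3: → [32,42); WM=32
i=9 t=29 v=2: DROP (t<32-0); WM=33

[8,18)=2 [16,26)=1 [24,34)=3 [32,42)=3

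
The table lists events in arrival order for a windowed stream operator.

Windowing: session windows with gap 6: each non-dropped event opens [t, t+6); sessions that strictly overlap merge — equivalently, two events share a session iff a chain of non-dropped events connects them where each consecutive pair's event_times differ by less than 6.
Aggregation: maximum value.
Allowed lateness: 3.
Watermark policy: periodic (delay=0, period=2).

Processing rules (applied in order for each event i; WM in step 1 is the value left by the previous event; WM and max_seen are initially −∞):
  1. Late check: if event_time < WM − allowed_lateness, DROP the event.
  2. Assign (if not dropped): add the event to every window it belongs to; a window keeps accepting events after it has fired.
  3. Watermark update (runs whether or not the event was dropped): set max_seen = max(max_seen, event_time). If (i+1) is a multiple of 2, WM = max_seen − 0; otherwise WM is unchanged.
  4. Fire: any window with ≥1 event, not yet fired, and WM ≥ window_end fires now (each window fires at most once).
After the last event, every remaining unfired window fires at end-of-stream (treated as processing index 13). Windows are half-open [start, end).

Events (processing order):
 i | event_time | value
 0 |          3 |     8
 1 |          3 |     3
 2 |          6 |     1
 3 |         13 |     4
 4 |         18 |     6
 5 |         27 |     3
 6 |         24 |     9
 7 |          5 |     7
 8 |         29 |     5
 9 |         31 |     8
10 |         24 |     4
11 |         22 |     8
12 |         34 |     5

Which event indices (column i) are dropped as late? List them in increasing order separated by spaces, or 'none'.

i=0 t=3 v=8: → [3,9); WM=−∞
i=1 t=3 v=3: → [3,9); WM=3
i=2 t=6 v=1: → [3,12); WM=3
i=3 t=13 v=4: → [13,19); WM=13
i=4 t=18 v=6: → [13,24); WM=13
i=5 t=27 v=3: → [27,33); WM=27
i=6 t=24 v=9: → [24,33); WM=27
i=7 t=5 v=7: DROP (t<27-3); WM=27
i=8 t=29 v=5: → [24,35); WM=27
i=9 t=31 v=8: → [24,37); WM=31
i=10 t=24 v=4: DROP (t<31-3); WM=31
i=11 t=22 v=8: DROP (t<31-3); WM=31
i=12 t=34 v=5: → [24,40); WM=31

7 10 11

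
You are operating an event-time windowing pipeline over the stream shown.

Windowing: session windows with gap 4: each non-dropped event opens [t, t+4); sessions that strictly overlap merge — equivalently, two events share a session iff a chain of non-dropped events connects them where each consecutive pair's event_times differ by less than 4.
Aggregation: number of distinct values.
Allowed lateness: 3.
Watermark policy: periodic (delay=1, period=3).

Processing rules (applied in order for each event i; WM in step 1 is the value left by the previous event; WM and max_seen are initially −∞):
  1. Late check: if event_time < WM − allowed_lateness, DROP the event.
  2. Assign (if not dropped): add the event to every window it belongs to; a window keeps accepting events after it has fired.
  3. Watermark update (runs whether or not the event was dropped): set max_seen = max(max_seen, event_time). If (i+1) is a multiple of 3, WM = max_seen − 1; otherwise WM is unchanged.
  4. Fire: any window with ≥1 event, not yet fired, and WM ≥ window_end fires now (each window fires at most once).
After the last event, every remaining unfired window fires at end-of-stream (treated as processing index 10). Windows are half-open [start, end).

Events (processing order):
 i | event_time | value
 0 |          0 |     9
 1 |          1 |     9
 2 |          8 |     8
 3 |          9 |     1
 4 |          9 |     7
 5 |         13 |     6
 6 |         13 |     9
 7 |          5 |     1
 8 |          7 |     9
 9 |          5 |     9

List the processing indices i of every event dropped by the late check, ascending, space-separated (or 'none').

i=0 t=0 v=9: → [0,4); WM=−∞
i=1 t=1 v=9: → [0,5); WM=−∞
i=2 t=8 v=8: → [8,12); WM=7
i=3 t=9 v=1: → [8,13); WM=7
i=4 t=9 v=7: → [8,13); WM=7
i=5 t=13 v=6: → [13,17); WM=12
i=6 t=13 v=9: → [13,17); WM=12
i=7 t=5 v=1: DROP (t<12-3); WM=12
i=8 t=7 v=9: DROP (t<12-3); WM=12
i=9 t=5 v=9: DROP (t<12-3); WM=12

7 8 9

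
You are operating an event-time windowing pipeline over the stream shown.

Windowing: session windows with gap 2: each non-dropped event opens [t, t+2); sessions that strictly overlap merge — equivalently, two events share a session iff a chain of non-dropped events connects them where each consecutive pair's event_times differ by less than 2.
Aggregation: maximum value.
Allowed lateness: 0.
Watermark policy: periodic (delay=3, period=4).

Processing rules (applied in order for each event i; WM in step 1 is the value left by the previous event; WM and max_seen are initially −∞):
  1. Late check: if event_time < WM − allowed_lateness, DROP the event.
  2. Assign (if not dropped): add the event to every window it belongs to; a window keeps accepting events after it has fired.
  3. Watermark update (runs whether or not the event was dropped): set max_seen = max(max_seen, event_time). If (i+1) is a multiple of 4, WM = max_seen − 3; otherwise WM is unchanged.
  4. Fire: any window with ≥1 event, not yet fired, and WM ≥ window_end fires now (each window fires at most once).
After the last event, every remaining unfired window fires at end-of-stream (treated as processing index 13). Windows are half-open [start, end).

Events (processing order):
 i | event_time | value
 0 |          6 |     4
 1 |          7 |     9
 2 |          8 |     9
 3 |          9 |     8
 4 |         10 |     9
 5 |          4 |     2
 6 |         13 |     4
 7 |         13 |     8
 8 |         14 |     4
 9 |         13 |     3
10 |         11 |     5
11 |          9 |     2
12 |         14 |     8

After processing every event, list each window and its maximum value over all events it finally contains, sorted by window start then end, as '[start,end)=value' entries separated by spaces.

i=0 t=6 v=4: → [6,8); WM=−∞
i=1 t=7 v=9: → [6,9); WM=−∞
i=2 t=8 v=9: → [6,10); WM=−∞
i=3 t=9 v=8: → [6,11); WM=6
i=4 t=10 v=9: → [6,12); WM=6
i=5 t=4 v=2: DROP (t<6-0); WM=6
i=6 t=13 v=4: → [13,15); WM=6
i=7 t=13 v=8: → [13,15); WM=10
i=8 t=14 v=4: → [13,16); WM=10
i=9 t=13 v=3: → [13,16); WM=10
i=10 t=11 v=5: → [6,13); WM=10
i=11 t=9 v=2: DROP (t<10-0); WM=11
i=12 t=14 v=8: → [13,16); WM=11

[6,13)=9 [13,16)=8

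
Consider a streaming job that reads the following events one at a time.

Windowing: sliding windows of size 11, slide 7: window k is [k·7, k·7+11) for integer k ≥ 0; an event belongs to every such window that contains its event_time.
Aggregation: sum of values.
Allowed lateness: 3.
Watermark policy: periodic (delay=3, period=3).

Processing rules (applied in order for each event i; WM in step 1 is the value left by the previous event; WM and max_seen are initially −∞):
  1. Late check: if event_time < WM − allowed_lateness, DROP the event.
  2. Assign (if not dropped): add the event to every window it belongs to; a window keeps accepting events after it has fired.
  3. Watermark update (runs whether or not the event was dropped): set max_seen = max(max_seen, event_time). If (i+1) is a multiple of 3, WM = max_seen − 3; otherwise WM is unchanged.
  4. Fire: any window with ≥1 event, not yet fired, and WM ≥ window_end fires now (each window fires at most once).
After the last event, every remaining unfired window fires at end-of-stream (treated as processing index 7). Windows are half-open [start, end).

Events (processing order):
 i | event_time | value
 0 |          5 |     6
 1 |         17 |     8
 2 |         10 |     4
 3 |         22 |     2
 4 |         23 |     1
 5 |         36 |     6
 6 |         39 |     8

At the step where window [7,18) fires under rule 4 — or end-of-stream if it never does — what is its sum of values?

i=0 t=5 v=6: → [0,11); WM=−∞
i=1 t=17 v=8: → [14,25),[7,18); WM=−∞
i=2 t=10 v=4: → [7,18),[0,11); WM=14; [0,11) fires=10
i=3 t=22 v=2: → [21,32),[14,25); WM=14
i=4 t=23 v=1: → [21,32),[14,25); WM=14
i=5 t=36 v=6: → [35,46),[28,39); WM=33; [7,18) fires=12 [14,25) fires=11 [21,32) fires=3
i=6 t=39 v=8: → [35,46); WM=33

12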